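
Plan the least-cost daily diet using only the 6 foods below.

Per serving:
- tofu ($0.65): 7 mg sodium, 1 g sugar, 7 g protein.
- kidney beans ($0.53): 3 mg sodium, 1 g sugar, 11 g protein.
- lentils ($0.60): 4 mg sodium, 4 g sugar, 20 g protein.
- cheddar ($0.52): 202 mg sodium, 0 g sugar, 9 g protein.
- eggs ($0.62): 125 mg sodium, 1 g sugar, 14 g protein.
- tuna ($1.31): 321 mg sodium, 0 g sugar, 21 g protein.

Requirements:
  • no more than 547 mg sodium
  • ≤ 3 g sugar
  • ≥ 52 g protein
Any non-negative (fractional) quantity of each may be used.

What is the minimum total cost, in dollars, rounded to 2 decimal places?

Let x1 = servings of tofu, x2 = servings of kidney beans, x3 = servings of lentils, x4 = servings of cheddar, x5 = servings of eggs, x6 = servings of tuna.
Minimize 0.65x1 + 0.53x2 + 0.6x3 + 0.52x4 + 0.62x5 + 1.31x6 s.t.:
  7x1 + 3x2 + 4x3 + 202x4 + 125x5 + 321x6 ≤ 547   (sodium)
  1x1 + 1x2 + 4x3 + 1x5 ≤ 3   (sugar)
  7x1 + 11x2 + 20x3 + 9x4 + 14x5 + 21x6 ≥ 52   (protein)
  x1, x2, x3, x4, x5, x6 ≥ 0.
The cheapest feasible vertex uses only cheddar, eggs, tuna; tofu, kidney beans, lentils are not used. There the sodium, sugar, protein constraints are tight.
So cheddar = 0.2971 servings, eggs = 3 servings, tuna = 0.3489 servings.
Cost = 0.52·0.2971 + 0.62·3 + 1.31·0.3489 = 2.4716.

$2.47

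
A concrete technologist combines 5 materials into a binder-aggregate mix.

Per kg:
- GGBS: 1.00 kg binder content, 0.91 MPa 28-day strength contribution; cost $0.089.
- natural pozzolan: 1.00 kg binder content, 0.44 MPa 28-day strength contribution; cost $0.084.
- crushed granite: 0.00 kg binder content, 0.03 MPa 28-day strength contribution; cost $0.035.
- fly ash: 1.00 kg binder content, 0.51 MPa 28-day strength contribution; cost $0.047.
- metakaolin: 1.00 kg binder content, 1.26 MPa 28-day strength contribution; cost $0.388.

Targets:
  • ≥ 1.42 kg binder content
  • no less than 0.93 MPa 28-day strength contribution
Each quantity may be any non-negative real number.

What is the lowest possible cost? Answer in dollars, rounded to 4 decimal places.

$0.0857

Set it up as a linear program. Let x1 = kg of GGBS, x2 = kg of natural pozzolan, x3 = kg of crushed granite, x4 = kg of fly ash, x5 = kg of metakaolin.
Minimize 0.089x1 + 0.084x2 + 0.035x3 + 0.047x4 + 0.388x5 s.t.:
  1x1 + 1x2 + 1x4 + 1x5 ≥ 1.42   (binder content)
  0.91x1 + 0.44x2 + 0.03x3 + 0.51x4 + 1.26x5 ≥ 0.93   (28-day strength contribution)
  x1, x2, x3, x4, x5 ≥ 0.
The optimal basis is {fly ash}; GGBS, natural pozzolan, crushed granite, metakaolin drop out. There the 28-day strength contribution constraint is tight.
Solving gives x4 = 1.824.
Objective = 0.047·1.824 = 0.085728.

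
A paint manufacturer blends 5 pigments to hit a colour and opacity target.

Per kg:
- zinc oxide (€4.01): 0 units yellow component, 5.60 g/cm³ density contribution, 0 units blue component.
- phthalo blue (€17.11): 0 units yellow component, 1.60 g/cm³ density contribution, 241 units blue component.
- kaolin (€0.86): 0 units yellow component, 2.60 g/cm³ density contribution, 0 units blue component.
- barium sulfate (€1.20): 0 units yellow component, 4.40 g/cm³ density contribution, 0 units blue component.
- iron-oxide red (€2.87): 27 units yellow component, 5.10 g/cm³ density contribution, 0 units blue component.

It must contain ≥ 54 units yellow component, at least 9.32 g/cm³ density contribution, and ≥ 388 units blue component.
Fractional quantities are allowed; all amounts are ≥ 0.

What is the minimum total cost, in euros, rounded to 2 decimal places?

Set it up as a linear program. Let x1 = kg of zinc oxide, x2 = kg of phthalo blue, x3 = kg of kaolin, x4 = kg of barium sulfate, x5 = kg of iron-oxide red.
Minimise 4.01x1 + 17.11x2 + 0.86x3 + 1.2x4 + 2.87x5 with:
  27x5 ≥ 54   (yellow component)
  5.6x1 + 1.6x2 + 2.6x3 + 4.4x4 + 5.1x5 ≥ 9.32   (density contribution)
  241x2 ≥ 388   (blue component)
  x1, x2, x3, x4, x5 ≥ 0.
The optimal basis is {phthalo blue, iron-oxide red}; zinc oxide, kaolin, barium sulfate drop out. There the yellow component and blue component constraints are tight.
Solving gives x2 = 1.61, x5 = 2.
Hence cost = 17.11·1.61 + 2.87·2 = €33.2871.

€33.29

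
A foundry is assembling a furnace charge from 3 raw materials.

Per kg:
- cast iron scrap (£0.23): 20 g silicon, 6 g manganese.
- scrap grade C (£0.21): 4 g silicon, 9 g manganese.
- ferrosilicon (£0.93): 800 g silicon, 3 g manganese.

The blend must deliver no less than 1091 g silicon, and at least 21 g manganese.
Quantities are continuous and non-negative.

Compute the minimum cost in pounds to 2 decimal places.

£1.65

This is a linear program. Let x1 = kg of cast iron scrap, x2 = kg of scrap grade C, x3 = kg of ferrosilicon.
Minimize 0.23x1 + 0.21x2 + 0.93x3 subject to:
  20x1 + 4x2 + 800x3 ≥ 1091   (silicon)
  6x1 + 9x2 + 3x3 ≥ 21   (manganese)
  x1, x2, x3 ≥ 0.
The minimum-cost mix takes nothing from cast iron scrap — only scrap grade C, ferrosilicon. Binding constraints: silicon and manganese.
Solving gives x2 = 1.882, x3 = 1.354.
Total cost: 0.21·1.882 + 0.93·1.354 = 1.6544.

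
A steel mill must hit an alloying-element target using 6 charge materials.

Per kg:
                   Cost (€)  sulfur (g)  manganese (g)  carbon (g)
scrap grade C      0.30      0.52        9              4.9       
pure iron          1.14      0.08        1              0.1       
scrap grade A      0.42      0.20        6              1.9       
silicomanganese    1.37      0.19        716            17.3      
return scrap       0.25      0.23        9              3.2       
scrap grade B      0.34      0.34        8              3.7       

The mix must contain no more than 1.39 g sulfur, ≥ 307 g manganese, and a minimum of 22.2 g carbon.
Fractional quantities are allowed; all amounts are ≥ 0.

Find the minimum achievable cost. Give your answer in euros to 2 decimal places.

€1.54

Treat it as an LP. Let x1 = kg of scrap grade C, x2 = kg of pure iron, x3 = kg of scrap grade A, x4 = kg of silicomanganese, x5 = kg of return scrap, x6 = kg of scrap grade B.
Minimise 0.3x1 + 1.14x2 + 0.42x3 + 1.37x4 + 0.25x5 + 0.34x6 with:
  0.52x1 + 0.08x2 + 0.2x3 + 0.19x4 + 0.23x5 + 0.34x6 ≤ 1.39   (sulfur)
  9x1 + 1x2 + 6x3 + 716x4 + 9x5 + 8x6 ≥ 307   (manganese)
  4.9x1 + 0.1x2 + 1.9x3 + 17.3x4 + 3.2x5 + 3.7x6 ≥ 22.2   (carbon)
  x1, x2, x3, x4, x5, x6 ≥ 0.
The cheapest feasible vertex uses only scrap grade C, silicomanganese; pure iron, scrap grade A, return scrap, scrap grade B are not used. The sulfur and carbon requirements are met with equality.
Optimal quantities: scrap grade C = 2.459 kg, silicomanganese = 0.5869 kg.
Hence cost = 0.3·2.459 + 1.37·0.5869 = €1.5418.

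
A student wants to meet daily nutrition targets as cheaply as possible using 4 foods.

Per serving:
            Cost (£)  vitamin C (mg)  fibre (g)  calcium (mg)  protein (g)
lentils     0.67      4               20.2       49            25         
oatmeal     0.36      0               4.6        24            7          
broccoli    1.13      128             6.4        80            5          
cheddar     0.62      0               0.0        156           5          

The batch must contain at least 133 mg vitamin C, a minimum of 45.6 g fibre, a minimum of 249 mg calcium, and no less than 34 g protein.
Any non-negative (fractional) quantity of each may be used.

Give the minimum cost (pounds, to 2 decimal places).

Let x1 = servings of lentils, x2 = servings of oatmeal, x3 = servings of broccoli, x4 = servings of cheddar.
min 0.67x1 + 0.36x2 + 1.13x3 + 0.62x4 s.t.:
  4x1 + 128x3 ≥ 133   (vitamin C)
  20.2x1 + 4.6x2 + 6.4x3 ≥ 45.6   (fibre)
  49x1 + 24x2 + 80x3 + 156x4 ≥ 249   (calcium)
  25x1 + 7x2 + 5x3 + 5x4 ≥ 34   (protein)
  x1, x2, x3, x4 ≥ 0.
The cheapest feasible vertex uses only lentils, broccoli, cheddar; oatmeal is not used. The vitamin C, fibre, calcium requirements are met with equality.
So lentils = 1.948 servings, broccoli = 0.9782 servings, cheddar = 0.4828 servings.
Objective = 0.67·1.948 + 1.13·0.9782 + 0.62·0.4828 = 2.7099.

£2.71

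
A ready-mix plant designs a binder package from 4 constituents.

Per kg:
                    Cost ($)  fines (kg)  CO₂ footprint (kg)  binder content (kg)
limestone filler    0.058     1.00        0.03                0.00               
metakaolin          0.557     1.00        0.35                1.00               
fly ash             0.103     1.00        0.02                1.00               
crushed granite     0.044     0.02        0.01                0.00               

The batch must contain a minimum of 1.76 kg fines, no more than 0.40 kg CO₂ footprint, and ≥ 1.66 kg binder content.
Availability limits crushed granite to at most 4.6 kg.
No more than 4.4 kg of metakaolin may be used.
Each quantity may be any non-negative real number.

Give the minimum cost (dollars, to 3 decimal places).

$0.177

Let x1 = kg of limestone filler, x2 = kg of metakaolin, x3 = kg of fly ash, x4 = kg of crushed granite.
min 0.058x1 + 0.557x2 + 0.103x3 + 0.044x4 subject to:
  1x1 + 1x2 + 1x3 + 0.02x4 ≥ 1.76   (fines)
  0.03x1 + 0.35x2 + 0.02x3 + 0.01x4 ≤ 0.4   (CO₂ footprint)
  1x2 + 1x3 ≥ 1.66   (binder content)
  x4 ≤ 4.6
  x2 ≤ 4.4
  x1, x2, x3, x4 ≥ 0.
The cheapest feasible vertex uses only limestone filler, fly ash; metakaolin, crushed granite are not used. Binding constraints: fines and binder content.
Solving gives x1 = 0.1, x3 = 1.66.
Total cost: 0.058·0.1 + 0.103·1.66 = 0.17678.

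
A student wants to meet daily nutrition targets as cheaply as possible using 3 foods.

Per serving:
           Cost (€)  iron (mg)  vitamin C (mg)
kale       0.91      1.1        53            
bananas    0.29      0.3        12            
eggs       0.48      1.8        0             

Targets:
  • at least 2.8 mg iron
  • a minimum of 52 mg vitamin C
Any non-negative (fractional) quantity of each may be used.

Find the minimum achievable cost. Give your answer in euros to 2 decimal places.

Let x1 = servings of kale, x2 = servings of bananas, x3 = servings of eggs.
min 0.91x1 + 0.29x2 + 0.48x3 subject to:
  1.1x1 + 0.3x2 + 1.8x3 ≥ 2.8   (iron)
  53x1 + 12x2 ≥ 52   (vitamin C)
  x1, x2, x3 ≥ 0.
At the optimum only kale, eggs are positive (bananas = 0). Binding constraints: iron and vitamin C.
So kale = 0.9811 servings, eggs = 0.956 servings.
Objective = 0.91·0.9811 + 0.48·0.956 = 1.3517.

€1.35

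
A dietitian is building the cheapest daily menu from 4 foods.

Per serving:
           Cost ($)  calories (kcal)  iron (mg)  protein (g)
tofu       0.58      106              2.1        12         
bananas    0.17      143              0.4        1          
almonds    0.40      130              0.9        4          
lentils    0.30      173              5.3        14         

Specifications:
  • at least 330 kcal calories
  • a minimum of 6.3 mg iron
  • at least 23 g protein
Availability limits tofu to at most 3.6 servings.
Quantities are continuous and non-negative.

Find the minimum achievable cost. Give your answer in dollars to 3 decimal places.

$0.545

Let x1 = servings of tofu, x2 = servings of bananas, x3 = servings of almonds, x4 = servings of lentils.
Minimize 0.58x1 + 0.17x2 + 0.4x3 + 0.3x4 s.t.:
  106x1 + 143x2 + 130x3 + 173x4 ≥ 330   (calories)
  2.1x1 + 0.4x2 + 0.9x3 + 5.3x4 ≥ 6.3   (iron)
  12x1 + 1x2 + 4x3 + 14x4 ≥ 23   (protein)
  x1 ≤ 3.6
  x1, x2, x3, x4 ≥ 0.
The minimum-cost mix takes nothing from tofu, almonds — only bananas, lentils. The calories and protein requirements are met with equality.
Optimal quantities: bananas = 0.3505 servings, lentils = 1.618 servings.
Total cost: 0.17·0.3505 + 0.3·1.618 = 0.54499.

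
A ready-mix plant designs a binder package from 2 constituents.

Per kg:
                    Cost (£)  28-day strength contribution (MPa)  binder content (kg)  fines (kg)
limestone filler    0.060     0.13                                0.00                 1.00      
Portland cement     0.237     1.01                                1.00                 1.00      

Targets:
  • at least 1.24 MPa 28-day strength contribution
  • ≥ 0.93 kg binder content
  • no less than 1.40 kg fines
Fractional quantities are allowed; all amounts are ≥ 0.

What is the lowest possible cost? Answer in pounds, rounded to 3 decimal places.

Let x1 = kg of limestone filler, x2 = kg of Portland cement.
min 0.06x1 + 0.237x2 with:
  0.13x1 + 1.01x2 ≥ 1.24   (28-day strength contribution)
  1x2 ≥ 0.93   (binder content)
  1x1 + 1x2 ≥ 1.4   (fines)
  x1, x2 ≥ 0.
Both inputs are positive at the optimum. There the 28-day strength contribution and fines constraints are tight.
Solving gives x1 = 0.1977, x2 = 1.202.
Hence cost = 0.06·0.1977 + 0.237·1.202 = £0.29674.

£0.297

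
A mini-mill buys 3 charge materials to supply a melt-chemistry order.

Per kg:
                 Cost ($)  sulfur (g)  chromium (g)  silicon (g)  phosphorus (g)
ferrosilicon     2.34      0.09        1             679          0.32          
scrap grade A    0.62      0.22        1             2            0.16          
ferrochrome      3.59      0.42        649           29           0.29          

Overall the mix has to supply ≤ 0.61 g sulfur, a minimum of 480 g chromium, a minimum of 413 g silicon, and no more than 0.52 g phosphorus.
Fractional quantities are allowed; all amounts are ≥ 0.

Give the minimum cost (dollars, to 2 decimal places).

Let x1 = kg of ferrosilicon, x2 = kg of scrap grade A, x3 = kg of ferrochrome.
Minimize 2.34x1 + 0.62x2 + 3.59x3 s.t.:
  0.09x1 + 0.22x2 + 0.42x3 ≤ 0.61   (sulfur)
  1x1 + 1x2 + 649x3 ≥ 480   (chromium)
  679x1 + 2x2 + 29x3 ≥ 413   (silicon)
  0.32x1 + 0.16x2 + 0.29x3 ≤ 0.52   (phosphorus)
  x1, x2, x3 ≥ 0.
The optimal basis is {ferrosilicon, ferrochrome}; scrap grade A drops out. Binding constraints: chromium and silicon.
Solving gives x1 = 0.5767, x3 = 0.7387.
Cost = 2.34·0.5767 + 3.59·0.7387 = 4.0014.

$4.00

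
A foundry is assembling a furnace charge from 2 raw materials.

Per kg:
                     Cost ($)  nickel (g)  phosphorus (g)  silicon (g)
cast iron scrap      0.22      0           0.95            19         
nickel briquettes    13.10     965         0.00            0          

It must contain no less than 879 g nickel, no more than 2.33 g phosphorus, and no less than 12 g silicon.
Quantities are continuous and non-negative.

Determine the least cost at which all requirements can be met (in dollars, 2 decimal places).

$12.07

Set it up as a linear program. Let x1 = kg of cast iron scrap, x2 = kg of nickel briquettes.
min 0.22x1 + 13.1x2 with:
  965x2 ≥ 879   (nickel)
  0.95x1 ≤ 2.33   (phosphorus)
  19x1 ≥ 12   (silicon)
  x1, x2 ≥ 0.
Both inputs are positive at the optimum. There the nickel and silicon constraints are tight.
Optimal quantities: cast iron scrap = 0.6316 kg, nickel briquettes = 0.9109 kg.
Cost = 0.22·0.6316 + 13.1·0.9109 = 12.0717.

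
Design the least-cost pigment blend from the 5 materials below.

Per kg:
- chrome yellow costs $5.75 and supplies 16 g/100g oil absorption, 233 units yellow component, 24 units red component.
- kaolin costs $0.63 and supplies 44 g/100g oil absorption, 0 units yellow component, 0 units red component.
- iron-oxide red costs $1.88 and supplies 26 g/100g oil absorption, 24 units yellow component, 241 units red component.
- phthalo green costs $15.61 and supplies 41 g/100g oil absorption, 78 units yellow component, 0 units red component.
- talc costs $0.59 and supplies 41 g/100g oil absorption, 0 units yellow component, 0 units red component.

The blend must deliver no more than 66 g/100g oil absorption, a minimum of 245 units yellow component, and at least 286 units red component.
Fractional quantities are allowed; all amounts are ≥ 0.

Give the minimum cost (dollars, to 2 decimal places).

Set it up as a linear program. Let x1 = kg of chrome yellow, x2 = kg of kaolin, x3 = kg of iron-oxide red, x4 = kg of phthalo green, x5 = kg of talc.
Minimize 5.75x1 + 0.63x2 + 1.88x3 + 15.61x4 + 0.59x5 subject to:
  16x1 + 44x2 + 26x3 + 41x4 + 41x5 ≤ 66   (oil absorption)
  233x1 + 24x3 + 78x4 ≥ 245   (yellow component)
  24x1 + 241x3 ≥ 286   (red component)
  x1, x2, x3, x4, x5 ≥ 0.
The optimal basis is {chrome yellow, iron-oxide red}; kaolin, phthalo green, talc drop out. The yellow component and red component requirements are met with equality.
Solving gives x1 = 0.9389, x3 = 1.093.
Cost = 5.75·0.9389 + 1.88·1.093 = 7.4535.

$7.45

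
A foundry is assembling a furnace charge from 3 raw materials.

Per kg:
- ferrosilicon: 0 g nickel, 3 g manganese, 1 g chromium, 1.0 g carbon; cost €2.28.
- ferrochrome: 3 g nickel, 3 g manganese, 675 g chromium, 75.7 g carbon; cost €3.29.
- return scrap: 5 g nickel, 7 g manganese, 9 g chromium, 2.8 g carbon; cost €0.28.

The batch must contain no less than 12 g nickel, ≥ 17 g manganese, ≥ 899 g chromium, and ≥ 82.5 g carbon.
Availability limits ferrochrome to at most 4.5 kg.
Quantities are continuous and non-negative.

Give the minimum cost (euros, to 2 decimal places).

Set it up as a linear program. Let x1 = kg of ferrosilicon, x2 = kg of ferrochrome, x3 = kg of return scrap.
Minimize 2.28x1 + 3.29x2 + 0.28x3 with:
  3x2 + 5x3 ≥ 12   (nickel)
  3x1 + 3x2 + 7x3 ≥ 17   (manganese)
  1x1 + 675x2 + 9x3 ≥ 899   (chromium)
  1x1 + 75.7x2 + 2.8x3 ≥ 82.5   (carbon)
  x2 ≤ 4.5
  x1, x2, x3 ≥ 0.
At the optimum only ferrochrome, return scrap are positive (ferrosilicon = 0). The manganese and chromium requirements are met with equality.
So ferrochrome = 1.307 kg, return scrap = 1.868 kg.
Hence cost = 3.29·1.307 + 0.28·1.868 = €4.8231.

€4.82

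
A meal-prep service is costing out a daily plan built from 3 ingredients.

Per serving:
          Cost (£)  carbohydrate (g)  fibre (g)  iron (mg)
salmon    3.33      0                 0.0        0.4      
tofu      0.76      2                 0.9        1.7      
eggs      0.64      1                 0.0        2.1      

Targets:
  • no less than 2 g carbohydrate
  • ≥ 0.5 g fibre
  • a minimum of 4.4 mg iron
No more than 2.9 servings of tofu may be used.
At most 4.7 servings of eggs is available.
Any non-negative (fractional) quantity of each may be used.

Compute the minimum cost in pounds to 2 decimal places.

This is a linear program. Let x1 = servings of salmon, x2 = servings of tofu, x3 = servings of eggs.
Minimise 3.33x1 + 0.76x2 + 0.64x3 s.t.:
  2x2 + 1x3 ≥ 2   (carbohydrate)
  0.9x2 ≥ 0.5   (fibre)
  0.4x1 + 1.7x2 + 2.1x3 ≥ 4.4   (iron)
  x2 ≤ 2.9
  x3 ≤ 4.7
  x1, x2, x3 ≥ 0.
At the optimum only tofu, eggs are positive (salmon = 0). There the fibre and iron constraints are tight.
So tofu = 0.5556 servings, eggs = 1.646 servings.
Total cost: 0.76·0.5556 + 0.64·1.646 = 1.4757.

£1.48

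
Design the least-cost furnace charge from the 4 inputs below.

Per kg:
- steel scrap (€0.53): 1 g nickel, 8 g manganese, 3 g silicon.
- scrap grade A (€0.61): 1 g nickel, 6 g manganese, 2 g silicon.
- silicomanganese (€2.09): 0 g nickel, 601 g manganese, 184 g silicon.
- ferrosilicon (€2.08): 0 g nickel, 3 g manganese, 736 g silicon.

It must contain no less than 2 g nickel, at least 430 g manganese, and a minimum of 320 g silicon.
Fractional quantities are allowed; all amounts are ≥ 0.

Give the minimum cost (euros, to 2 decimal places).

€3.03

Let x1 = kg of steel scrap, x2 = kg of scrap grade A, x3 = kg of silicomanganese, x4 = kg of ferrosilicon.
Minimise 0.53x1 + 0.61x2 + 2.09x3 + 2.08x4 s.t.:
  1x1 + 1x2 ≥ 2   (nickel)
  8x1 + 6x2 + 601x3 + 3x4 ≥ 430   (manganese)
  3x1 + 2x2 + 184x3 + 736x4 ≥ 320   (silicon)
  x1, x2, x3, x4 ≥ 0.
The minimum-cost mix takes nothing from scrap grade A — only steel scrap, silicomanganese, ferrosilicon. There the nickel, manganese, silicon constraints are tight.
So steel scrap = 2 kg, silicomanganese = 0.6876 kg, ferrosilicon = 0.2547 kg.
Total cost: 0.53·2 + 2.09·0.6876 + 2.08·0.2547 = 3.0269.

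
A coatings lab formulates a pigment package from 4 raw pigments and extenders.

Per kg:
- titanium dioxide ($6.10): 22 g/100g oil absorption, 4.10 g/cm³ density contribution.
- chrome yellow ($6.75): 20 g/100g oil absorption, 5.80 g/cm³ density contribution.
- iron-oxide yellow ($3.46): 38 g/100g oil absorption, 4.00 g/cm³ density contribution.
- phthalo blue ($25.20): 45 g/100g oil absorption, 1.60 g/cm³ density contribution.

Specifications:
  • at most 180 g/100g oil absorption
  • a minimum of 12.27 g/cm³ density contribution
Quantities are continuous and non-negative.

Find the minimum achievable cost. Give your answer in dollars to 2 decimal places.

Let x1 = kg of titanium dioxide, x2 = kg of chrome yellow, x3 = kg of iron-oxide yellow, x4 = kg of phthalo blue.
Minimize 6.1x1 + 6.75x2 + 3.46x3 + 25.2x4 subject to:
  22x1 + 20x2 + 38x3 + 45x4 ≤ 180   (oil absorption)
  4.1x1 + 5.8x2 + 4x3 + 1.6x4 ≥ 12.27   (density contribution)
  x1, x2, x3, x4 ≥ 0.
The cheapest feasible vertex uses only iron-oxide yellow; titanium dioxide, chrome yellow, phthalo blue are not used. There the density contribution constraint is tight.
Optimal quantities: iron-oxide yellow = 3.067 kg.
Hence cost = 3.46·3.067 = $10.6118.

$10.61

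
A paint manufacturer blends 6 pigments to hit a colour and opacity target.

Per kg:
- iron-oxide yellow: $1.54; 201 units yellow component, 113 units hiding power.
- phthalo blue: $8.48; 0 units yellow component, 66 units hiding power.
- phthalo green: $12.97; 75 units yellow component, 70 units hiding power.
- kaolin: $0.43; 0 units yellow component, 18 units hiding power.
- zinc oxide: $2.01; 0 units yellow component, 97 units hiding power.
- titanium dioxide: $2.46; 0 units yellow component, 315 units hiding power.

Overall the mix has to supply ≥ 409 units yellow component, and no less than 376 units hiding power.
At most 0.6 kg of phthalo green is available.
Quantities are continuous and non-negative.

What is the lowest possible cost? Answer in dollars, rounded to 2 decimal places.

$4.27

Treat it as an LP. Let x1 = kg of iron-oxide yellow, x2 = kg of phthalo blue, x3 = kg of phthalo green, x4 = kg of kaolin, x5 = kg of zinc oxide, x6 = kg of titanium dioxide.
Minimize 1.54x1 + 8.48x2 + 12.97x3 + 0.43x4 + 2.01x5 + 2.46x6 with:
  201x1 + 75x3 ≥ 409   (yellow component)
  113x1 + 66x2 + 70x3 + 18x4 + 97x5 + 315x6 ≥ 376   (hiding power)
  x3 ≤ 0.6
  x1, x2, x3, x4, x5, x6 ≥ 0.
At the optimum only iron-oxide yellow, titanium dioxide are positive (phthalo blue, phthalo green, kaolin, zinc oxide = 0). There the yellow component and hiding power constraints are tight.
So iron-oxide yellow = 2.035 kg, titanium dioxide = 0.4637 kg.
Cost = 1.54·2.035 + 2.46·0.4637 = 4.2746.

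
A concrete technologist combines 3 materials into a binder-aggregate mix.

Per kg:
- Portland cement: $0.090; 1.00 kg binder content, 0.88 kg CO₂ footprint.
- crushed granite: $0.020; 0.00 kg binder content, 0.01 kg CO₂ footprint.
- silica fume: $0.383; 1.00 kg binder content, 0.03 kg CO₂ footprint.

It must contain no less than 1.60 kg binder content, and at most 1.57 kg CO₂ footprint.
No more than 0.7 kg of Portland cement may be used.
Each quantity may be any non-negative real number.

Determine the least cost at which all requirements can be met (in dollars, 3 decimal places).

$0.408

Let x1 = kg of Portland cement, x2 = kg of crushed granite, x3 = kg of silica fume.
Minimize 0.09x1 + 0.02x2 + 0.383x3 s.t.:
  1x1 + 1x3 ≥ 1.6   (binder content)
  0.88x1 + 0.01x2 + 0.03x3 ≤ 1.57   (CO₂ footprint)
  x1 ≤ 0.7
  x1, x2, x3 ≥ 0.
The minimum-cost mix takes nothing from crushed granite — only Portland cement, silica fume. Binding constraints: binder content and the Portland cement cap.
Solving gives x1 = 0.7, x3 = 0.9.
Hence cost = 0.09·0.7 + 0.383·0.9 = $0.40770.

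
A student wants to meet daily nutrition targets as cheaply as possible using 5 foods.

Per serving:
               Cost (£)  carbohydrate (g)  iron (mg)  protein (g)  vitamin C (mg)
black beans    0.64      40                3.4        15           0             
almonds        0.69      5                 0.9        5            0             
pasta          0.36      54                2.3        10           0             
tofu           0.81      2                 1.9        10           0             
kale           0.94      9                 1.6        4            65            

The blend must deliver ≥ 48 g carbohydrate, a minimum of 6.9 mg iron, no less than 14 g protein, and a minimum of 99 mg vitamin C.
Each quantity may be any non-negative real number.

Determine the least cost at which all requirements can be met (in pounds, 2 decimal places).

Let x1 = servings of black beans, x2 = servings of almonds, x3 = servings of pasta, x4 = servings of tofu, x5 = servings of kale.
min 0.64x1 + 0.69x2 + 0.36x3 + 0.81x4 + 0.94x5 with:
  40x1 + 5x2 + 54x3 + 2x4 + 9x5 ≥ 48   (carbohydrate)
  3.4x1 + 0.9x2 + 2.3x3 + 1.9x4 + 1.6x5 ≥ 6.9   (iron)
  15x1 + 5x2 + 10x3 + 10x4 + 4x5 ≥ 14   (protein)
  65x5 ≥ 99   (vitamin C)
  x1, x2, x3, x4, x5 ≥ 0.
The optimal basis is {pasta, kale}; black beans, almonds, tofu drop out. Binding constraints: iron and vitamin C.
Solving gives x3 = 1.94, x5 = 1.523.
Cost = 0.36·1.94 + 0.94·1.523 = 2.1300.

£2.13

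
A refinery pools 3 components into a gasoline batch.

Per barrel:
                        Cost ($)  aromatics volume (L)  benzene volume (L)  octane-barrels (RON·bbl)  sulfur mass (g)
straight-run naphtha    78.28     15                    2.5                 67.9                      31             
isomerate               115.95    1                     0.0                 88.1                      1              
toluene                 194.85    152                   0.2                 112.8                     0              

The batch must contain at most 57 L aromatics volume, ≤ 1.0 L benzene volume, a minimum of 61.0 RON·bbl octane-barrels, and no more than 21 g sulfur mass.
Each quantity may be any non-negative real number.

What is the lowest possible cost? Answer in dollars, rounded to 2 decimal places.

$75.85

Treat it as an LP. Let x1 = barrels of straight-run naphtha, x2 = barrels of isomerate, x3 = barrels of toluene.
Minimize 78.28x1 + 115.95x2 + 194.85x3 subject to:
  15x1 + 1x2 + 152x3 ≤ 57   (aromatics volume)
  2.5x1 + 0.2x3 ≤ 1   (benzene volume)
  67.9x1 + 88.1x2 + 112.8x3 ≥ 61   (octane-barrels)
  31x1 + 1x2 ≤ 21   (sulfur mass)
  x1, x2, x3 ≥ 0.
At the optimum only straight-run naphtha, isomerate are positive (toluene = 0). There the benzene volume and octane-barrels constraints are tight.
Optimal quantities: straight-run naphtha = 0.4 barrels, isomerate = 0.3841 barrels.
Objective = 78.28·0.4 + 115.95·0.3841 = 75.8484.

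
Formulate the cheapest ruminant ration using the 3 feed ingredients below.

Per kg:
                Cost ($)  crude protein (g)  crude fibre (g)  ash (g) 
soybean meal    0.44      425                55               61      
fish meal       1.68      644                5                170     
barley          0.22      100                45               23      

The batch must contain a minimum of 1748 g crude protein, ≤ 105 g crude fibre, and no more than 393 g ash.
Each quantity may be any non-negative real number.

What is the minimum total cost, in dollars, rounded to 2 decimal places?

Let x1 = kg of soybean meal, x2 = kg of fish meal, x3 = kg of barley.
Minimize 0.44x1 + 1.68x2 + 0.22x3 s.t.:
  425x1 + 644x2 + 100x3 ≥ 1748   (crude protein)
  55x1 + 5x2 + 45x3 ≤ 105   (crude fibre)
  61x1 + 170x2 + 23x3 ≤ 393   (ash)
  x1, x2, x3 ≥ 0.
The optimal basis is {soybean meal, fish meal}; barley drops out. The crude protein and crude fibre requirements are met with equality.
Solving gives x1 = 1.768, x2 = 1.547.
Cost = 0.44·1.768 + 1.68·1.547 = 3.3769.

$3.38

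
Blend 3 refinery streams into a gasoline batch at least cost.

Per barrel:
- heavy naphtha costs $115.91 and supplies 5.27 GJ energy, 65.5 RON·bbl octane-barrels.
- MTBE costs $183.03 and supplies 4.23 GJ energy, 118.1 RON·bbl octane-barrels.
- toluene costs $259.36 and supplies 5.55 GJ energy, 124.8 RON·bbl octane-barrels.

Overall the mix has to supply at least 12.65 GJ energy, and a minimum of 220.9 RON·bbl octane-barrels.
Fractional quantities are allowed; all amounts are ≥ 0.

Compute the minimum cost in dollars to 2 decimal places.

$365.68

Treat it as an LP. Let x1 = barrels of heavy naphtha, x2 = barrels of MTBE, x3 = barrels of toluene.
Minimise 115.91x1 + 183.03x2 + 259.36x3 with:
  5.27x1 + 4.23x2 + 5.55x3 ≥ 12.65   (energy)
  65.5x1 + 118.1x2 + 124.8x3 ≥ 220.9   (octane-barrels)
  x1, x2, x3 ≥ 0.
At the optimum only heavy naphtha, MTBE are positive (toluene = 0). There the energy and octane-barrels constraints are tight.
That vertex is x1 = 1.6204, x2 = 0.97175.
Total cost: 115.91·1.6204 + 183.03·0.97175 = 365.6800.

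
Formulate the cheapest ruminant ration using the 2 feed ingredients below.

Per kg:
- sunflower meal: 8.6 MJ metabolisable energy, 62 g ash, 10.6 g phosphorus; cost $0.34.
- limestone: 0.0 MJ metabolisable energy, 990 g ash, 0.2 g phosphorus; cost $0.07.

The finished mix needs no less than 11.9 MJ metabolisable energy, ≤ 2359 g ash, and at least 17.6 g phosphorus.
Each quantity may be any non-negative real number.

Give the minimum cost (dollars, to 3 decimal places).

This is a linear program. Let x1 = kg of sunflower meal, x2 = kg of limestone.
Minimize 0.34x1 + 0.07x2 subject to:
  8.6x1 ≥ 11.9   (metabolisable energy)
  62x1 + 990x2 ≤ 2359   (ash)
  10.6x1 + 0.2x2 ≥ 17.6   (phosphorus)
  x1, x2 ≥ 0.
The optimal basis is {sunflower meal}; limestone drops out. There the phosphorus constraint is tight.
That vertex is x1 = 1.6604.
Total cost: 0.34·1.6604 = 0.56454.

$0.565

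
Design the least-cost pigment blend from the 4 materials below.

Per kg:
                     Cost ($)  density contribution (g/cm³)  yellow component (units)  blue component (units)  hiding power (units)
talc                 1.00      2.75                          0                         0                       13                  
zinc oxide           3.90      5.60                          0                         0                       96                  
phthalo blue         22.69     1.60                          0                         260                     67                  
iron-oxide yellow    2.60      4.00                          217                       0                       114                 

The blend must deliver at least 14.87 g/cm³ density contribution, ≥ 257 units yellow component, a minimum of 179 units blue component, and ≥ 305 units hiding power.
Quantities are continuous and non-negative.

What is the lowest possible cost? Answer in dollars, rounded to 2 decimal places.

Set it up as a linear program. Let x1 = kg of talc, x2 = kg of zinc oxide, x3 = kg of phthalo blue, x4 = kg of iron-oxide yellow.
Minimize 1x1 + 3.9x2 + 22.69x3 + 2.6x4 s.t.:
  2.75x1 + 5.6x2 + 1.6x3 + 4x4 ≥ 14.87   (density contribution)
  217x4 ≥ 257   (yellow component)
  260x3 ≥ 179   (blue component)
  13x1 + 96x2 + 67x3 + 114x4 ≥ 305   (hiding power)
  x1, x2, x3, x4 ≥ 0.
The cheapest feasible vertex uses only talc, phthalo blue, iron-oxide yellow; zinc oxide is not used. Binding constraints: density contribution, blue component, hiding power.
Solving gives x1 = 2.042, x3 = 0.6885, x4 = 2.038.
Hence cost = 1·2.042 + 22.69·0.6885 + 2.6·2.038 = $22.9629.

$22.96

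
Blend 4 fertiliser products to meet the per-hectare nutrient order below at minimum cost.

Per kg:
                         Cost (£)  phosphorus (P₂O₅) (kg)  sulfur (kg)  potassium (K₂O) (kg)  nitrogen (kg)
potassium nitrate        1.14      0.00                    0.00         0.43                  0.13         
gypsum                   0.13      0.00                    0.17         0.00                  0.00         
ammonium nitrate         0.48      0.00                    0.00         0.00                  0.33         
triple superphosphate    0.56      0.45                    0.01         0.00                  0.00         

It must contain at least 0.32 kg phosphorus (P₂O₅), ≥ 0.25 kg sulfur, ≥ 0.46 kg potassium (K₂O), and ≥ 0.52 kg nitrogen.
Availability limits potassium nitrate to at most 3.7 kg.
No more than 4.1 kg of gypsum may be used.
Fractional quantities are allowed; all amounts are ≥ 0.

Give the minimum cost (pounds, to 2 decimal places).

£2.36

Treat it as an LP. Let x1 = kg of potassium nitrate, x2 = kg of gypsum, x3 = kg of ammonium nitrate, x4 = kg of triple superphosphate.
Minimise 1.14x1 + 0.13x2 + 0.48x3 + 0.56x4 s.t.:
  0.45x4 ≥ 0.32   (phosphorus (P₂O₅))
  0.17x2 + 0.01x4 ≥ 0.25   (sulfur)
  0.43x1 ≥ 0.46   (potassium (K₂O))
  0.13x1 + 0.33x3 ≥ 0.52   (nitrogen)
  x1 ≤ 3.7
  x2 ≤ 4.1
  x1, x2, x3, x4 ≥ 0.
All 4 inputs are positive at the optimum. There the phosphorus (P₂O₅), sulfur, potassium (K₂O), nitrogen constraints are tight.
Solving gives x1 = 1.07, x2 = 1.429, x3 = 1.154, x4 = 0.7111.
Cost = 1.14·1.07 + 0.13·1.429 + 0.48·1.154 + 0.56·0.7111 = 2.3577.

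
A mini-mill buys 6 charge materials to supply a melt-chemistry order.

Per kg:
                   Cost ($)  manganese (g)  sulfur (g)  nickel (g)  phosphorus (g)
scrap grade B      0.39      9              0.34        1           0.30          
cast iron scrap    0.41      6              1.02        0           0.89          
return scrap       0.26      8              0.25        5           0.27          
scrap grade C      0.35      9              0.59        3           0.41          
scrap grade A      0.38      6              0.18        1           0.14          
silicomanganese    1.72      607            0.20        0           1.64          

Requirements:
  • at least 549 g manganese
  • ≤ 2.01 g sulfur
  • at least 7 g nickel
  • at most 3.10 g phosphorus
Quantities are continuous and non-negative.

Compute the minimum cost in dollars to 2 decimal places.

$1.89

Treat it as an LP. Let x1 = kg of scrap grade B, x2 = kg of cast iron scrap, x3 = kg of return scrap, x4 = kg of scrap grade C, x5 = kg of scrap grade A, x6 = kg of silicomanganese.
min 0.39x1 + 0.41x2 + 0.26x3 + 0.35x4 + 0.38x5 + 1.72x6 subject to:
  9x1 + 6x2 + 8x3 + 9x4 + 6x5 + 607x6 ≥ 549   (manganese)
  0.34x1 + 1.02x2 + 0.25x3 + 0.59x4 + 0.18x5 + 0.2x6 ≤ 2.01   (sulfur)
  1x1 + 5x3 + 3x4 + 1x5 ≥ 7   (nickel)
  0.3x1 + 0.89x2 + 0.27x3 + 0.41x4 + 0.14x5 + 1.64x6 ≤ 3.1   (phosphorus)
  x1, x2, x3, x4, x5, x6 ≥ 0.
The minimum-cost mix takes nothing from scrap grade B, cast iron scrap, scrap grade C, scrap grade A — only return scrap, silicomanganese. Binding constraints: manganese and nickel.
Optimal quantities: return scrap = 1.4 kg, silicomanganese = 0.886 kg.
Total cost: 0.26·1.4 + 1.72·0.886 = 1.8879.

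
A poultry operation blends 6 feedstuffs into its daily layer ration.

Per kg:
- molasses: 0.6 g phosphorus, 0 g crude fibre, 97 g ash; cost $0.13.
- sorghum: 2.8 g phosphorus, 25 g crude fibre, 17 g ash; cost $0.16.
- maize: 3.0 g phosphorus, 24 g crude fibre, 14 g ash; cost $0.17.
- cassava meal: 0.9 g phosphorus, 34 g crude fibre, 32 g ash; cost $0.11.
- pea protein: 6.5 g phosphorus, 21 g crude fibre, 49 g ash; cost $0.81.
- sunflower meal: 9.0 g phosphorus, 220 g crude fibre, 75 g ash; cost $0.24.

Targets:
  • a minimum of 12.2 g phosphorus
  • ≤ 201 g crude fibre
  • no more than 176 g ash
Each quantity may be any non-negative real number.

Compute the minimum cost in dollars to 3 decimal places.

Treat it as an LP. Let x1 = kg of molasses, x2 = kg of sorghum, x3 = kg of maize, x4 = kg of cassava meal, x5 = kg of pea protein, x6 = kg of sunflower meal.
min 0.13x1 + 0.16x2 + 0.17x3 + 0.11x4 + 0.81x5 + 0.24x6 s.t.:
  0.6x1 + 2.8x2 + 3x3 + 0.9x4 + 6.5x5 + 9x6 ≥ 12.2   (phosphorus)
  25x2 + 24x3 + 34x4 + 21x5 + 220x6 ≤ 201   (crude fibre)
  97x1 + 17x2 + 14x3 + 32x4 + 49x5 + 75x6 ≤ 176   (ash)
  x1, x2, x3, x4, x5, x6 ≥ 0.
The minimum-cost mix takes nothing from molasses, sorghum, cassava meal, pea protein — only maize, sunflower meal. Binding constraints: phosphorus and crude fibre.
Optimal quantities: maize = 1.971 kg, sunflower meal = 0.6986 kg.
Cost = 0.17·1.971 + 0.24·0.6986 = 0.50273.

$0.503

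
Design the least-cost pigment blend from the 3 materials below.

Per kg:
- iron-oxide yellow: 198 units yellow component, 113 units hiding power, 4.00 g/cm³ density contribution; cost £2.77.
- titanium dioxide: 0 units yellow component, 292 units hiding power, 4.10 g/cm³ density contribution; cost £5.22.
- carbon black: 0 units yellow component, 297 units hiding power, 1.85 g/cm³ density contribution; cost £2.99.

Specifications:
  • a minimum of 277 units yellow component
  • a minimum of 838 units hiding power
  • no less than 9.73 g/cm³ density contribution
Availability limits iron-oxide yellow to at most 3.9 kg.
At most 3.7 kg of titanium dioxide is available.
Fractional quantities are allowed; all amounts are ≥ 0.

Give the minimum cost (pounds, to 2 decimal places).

£10.72

Set it up as a linear program. Let x1 = kg of iron-oxide yellow, x2 = kg of titanium dioxide, x3 = kg of carbon black.
Minimise 2.77x1 + 5.22x2 + 2.99x3 subject to:
  198x1 ≥ 277   (yellow component)
  113x1 + 292x2 + 297x3 ≥ 838   (hiding power)
  4x1 + 4.1x2 + 1.85x3 ≥ 9.73   (density contribution)
  x1 ≤ 3.9
  x2 ≤ 3.7
  x1, x2, x3 ≥ 0.
The minimum-cost mix takes nothing from titanium dioxide — only iron-oxide yellow, carbon black. The yellow component and hiding power requirements are met with equality.
Solving gives x1 = 1.399, x3 = 2.289.
Total cost: 2.77·1.399 + 2.99·2.289 = 10.7193.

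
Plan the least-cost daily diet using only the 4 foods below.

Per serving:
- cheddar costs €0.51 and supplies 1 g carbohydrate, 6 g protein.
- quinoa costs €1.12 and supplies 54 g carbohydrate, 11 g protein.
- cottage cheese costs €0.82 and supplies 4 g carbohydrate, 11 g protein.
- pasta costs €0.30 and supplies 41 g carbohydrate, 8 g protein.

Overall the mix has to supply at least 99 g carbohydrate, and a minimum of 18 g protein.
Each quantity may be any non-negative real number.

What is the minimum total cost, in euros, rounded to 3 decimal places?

€0.724

Set it up as a linear program. Let x1 = servings of cheddar, x2 = servings of quinoa, x3 = servings of cottage cheese, x4 = servings of pasta.
Minimise 0.51x1 + 1.12x2 + 0.82x3 + 0.3x4 s.t.:
  1x1 + 54x2 + 4x3 + 41x4 ≥ 99   (carbohydrate)
  6x1 + 11x2 + 11x3 + 8x4 ≥ 18   (protein)
  x1, x2, x3, x4 ≥ 0.
At the optimum only pasta is positive (cheddar, quinoa, cottage cheese = 0). The carbohydrate requirement is met with equality.
Solving gives x4 = 2.4146.
Objective = 0.3·2.4146 = 0.72438.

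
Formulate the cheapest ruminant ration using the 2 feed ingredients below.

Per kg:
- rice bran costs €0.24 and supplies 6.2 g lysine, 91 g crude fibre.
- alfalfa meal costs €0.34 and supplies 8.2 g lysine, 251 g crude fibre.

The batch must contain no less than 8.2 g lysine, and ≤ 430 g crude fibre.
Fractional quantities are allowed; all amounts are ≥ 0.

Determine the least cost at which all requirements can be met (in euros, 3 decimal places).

€0.317

Treat it as an LP. Let x1 = kg of rice bran, x2 = kg of alfalfa meal.
min 0.24x1 + 0.34x2 s.t.:
  6.2x1 + 8.2x2 ≥ 8.2   (lysine)
  91x1 + 251x2 ≤ 430   (crude fibre)
  x1, x2 ≥ 0.
The optimal basis is {rice bran}; alfalfa meal drops out. Binding constraint: lysine.
That vertex is x1 = 1.3226.
Total cost: 0.24·1.3226 = 0.31742.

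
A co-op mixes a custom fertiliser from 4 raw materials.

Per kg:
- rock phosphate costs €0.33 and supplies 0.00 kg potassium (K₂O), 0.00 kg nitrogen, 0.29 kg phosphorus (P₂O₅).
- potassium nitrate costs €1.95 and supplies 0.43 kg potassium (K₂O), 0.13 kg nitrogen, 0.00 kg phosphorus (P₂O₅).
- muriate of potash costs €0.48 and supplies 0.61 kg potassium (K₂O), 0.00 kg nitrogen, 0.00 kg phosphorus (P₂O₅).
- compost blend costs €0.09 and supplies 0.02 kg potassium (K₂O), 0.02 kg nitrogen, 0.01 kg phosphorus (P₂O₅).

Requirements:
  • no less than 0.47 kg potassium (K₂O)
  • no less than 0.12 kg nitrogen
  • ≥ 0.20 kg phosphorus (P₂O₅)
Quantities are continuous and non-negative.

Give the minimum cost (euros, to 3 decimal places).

Let x1 = kg of rock phosphate, x2 = kg of potassium nitrate, x3 = kg of muriate of potash, x4 = kg of compost blend.
Minimise 0.33x1 + 1.95x2 + 0.48x3 + 0.09x4 subject to:
  0.43x2 + 0.61x3 + 0.02x4 ≥ 0.47   (potassium (K₂O))
  0.13x2 + 0.02x4 ≥ 0.12   (nitrogen)
  0.29x1 + 0.01x4 ≥ 0.2   (phosphorus (P₂O₅))
  x1, x2, x3, x4 ≥ 0.
At the optimum only rock phosphate, muriate of potash, compost blend are positive (potassium nitrate = 0). There the potassium (K₂O), nitrogen, phosphorus (P₂O₅) constraints are tight.
That vertex is x1 = 0.4828, x3 = 0.5738, x4 = 6.
Total cost: 0.33·0.4828 + 0.48·0.5738 + 0.09·6 = 0.97475.

€0.975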